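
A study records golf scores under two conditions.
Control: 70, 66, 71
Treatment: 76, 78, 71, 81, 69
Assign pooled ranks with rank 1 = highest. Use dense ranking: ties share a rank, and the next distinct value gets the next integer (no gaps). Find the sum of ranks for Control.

Sorted (descending): 81, 78, 76, 71, 71, 70, 69, 66
The 2 values of 71 share dense rank 4.
Remaining distinct values take the next consecutive integers.
Control values → pooled ranks: 70→5, 66→7, 71→4
Rank sum = 5 + 7 + 4 = 16

16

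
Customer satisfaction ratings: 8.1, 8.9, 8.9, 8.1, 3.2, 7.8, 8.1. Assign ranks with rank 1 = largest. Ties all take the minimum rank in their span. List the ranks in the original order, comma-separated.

Sorted (descending): 8.9, 8.9, 8.1, 8.1, 8.1, 7.8, 3.2
The 2 values of 8.9 occupy positions 1–2 → each gets rank 1.
The 3 values of 8.1 occupy positions 3–5 → each gets rank 3.

3, 1, 1, 3, 7, 6, 3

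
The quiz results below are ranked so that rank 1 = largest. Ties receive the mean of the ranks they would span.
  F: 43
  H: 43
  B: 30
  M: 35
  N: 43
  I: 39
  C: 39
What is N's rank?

Sorted (descending): 43, 43, 43, 39, 39, 35, 30
The 3 values of 43 occupy positions 1–3 → average rank 2.
The 2 values of 39 occupy positions 4–5 → average rank (4+5)/2 = 4.5.
N has value 43 → rank 2.

2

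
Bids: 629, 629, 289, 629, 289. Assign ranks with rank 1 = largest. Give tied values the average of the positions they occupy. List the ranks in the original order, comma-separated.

Sorted (descending): 629, 629, 629, 289, 289
The 3 values of 629 occupy positions 1–3 → average rank 2.
The 2 values of 289 occupy positions 4–5 → average rank (4+5)/2 = 4.5.

2, 2, 4.5, 2, 4.5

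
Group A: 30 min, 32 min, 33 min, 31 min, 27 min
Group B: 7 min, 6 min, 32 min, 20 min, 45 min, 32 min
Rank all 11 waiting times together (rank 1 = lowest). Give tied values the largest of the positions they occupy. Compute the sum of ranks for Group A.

Sorted (ascending): 6, 7, 20, 27, 30, 31, 32, 32, 32, 33, 45
The 3 values of 32 occupy positions 7–9 → each gets rank 9.
Group A values → pooled ranks: 30→5, 32→9, 33→10, 31→6, 27→4
Rank sum = 5 + 9 + 10 + 6 + 4 = 34

34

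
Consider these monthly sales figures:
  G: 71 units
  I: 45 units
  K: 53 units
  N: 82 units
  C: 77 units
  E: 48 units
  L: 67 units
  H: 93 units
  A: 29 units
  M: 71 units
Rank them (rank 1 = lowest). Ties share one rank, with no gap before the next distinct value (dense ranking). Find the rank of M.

6

Sorted (ascending): 29, 45, 48, 53, 67, 71, 71, 77, 82, 93
The 2 values of 71 share dense rank 6.
Remaining distinct values take the next consecutive integers.
M has value 71 units → rank 6.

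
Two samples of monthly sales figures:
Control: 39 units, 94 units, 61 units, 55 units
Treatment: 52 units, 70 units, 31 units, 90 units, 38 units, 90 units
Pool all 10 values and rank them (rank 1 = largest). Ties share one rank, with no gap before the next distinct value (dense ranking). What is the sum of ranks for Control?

Sorted (descending): 94, 90, 90, 70, 61, 55, 52, 39, 38, 31
The 2 values of 90 share dense rank 2.
Remaining distinct values take the next consecutive integers.
Control values → pooled ranks: 39→7, 94→1, 61→4, 55→5
Rank sum = 7 + 1 + 4 + 5 = 17

17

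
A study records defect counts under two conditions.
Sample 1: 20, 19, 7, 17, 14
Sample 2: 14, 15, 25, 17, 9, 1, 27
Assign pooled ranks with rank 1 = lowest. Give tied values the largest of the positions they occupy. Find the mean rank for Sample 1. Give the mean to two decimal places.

6.80

Sorted (ascending): 1, 7, 9, 14, 14, 15, 17, 17, 19, 20, 25, 27
The 2 values of 14 occupy positions 4–5 → each gets rank 5.
The 2 values of 17 occupy positions 7–8 → each gets rank 8.
Sample 1 values → pooled ranks: 20→10, 19→9, 7→2, 17→8, 14→5
Mean rank = (10 + 9 + 2 + 8 + 5) / 5 = 6.80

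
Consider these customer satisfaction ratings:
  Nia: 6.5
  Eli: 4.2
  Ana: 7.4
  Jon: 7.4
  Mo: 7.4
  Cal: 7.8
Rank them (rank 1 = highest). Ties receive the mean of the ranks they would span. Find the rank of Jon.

Sorted (descending): 7.8, 7.4, 7.4, 7.4, 6.5, 4.2
The 3 values of 7.4 occupy positions 2–4 → average rank 3.
Jon has value 7.4 → rank 3.

3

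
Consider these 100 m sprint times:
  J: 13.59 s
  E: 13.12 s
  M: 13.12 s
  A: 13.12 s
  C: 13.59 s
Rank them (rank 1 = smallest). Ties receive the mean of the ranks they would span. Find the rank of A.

2

Sorted (ascending): 13.12, 13.12, 13.12, 13.59, 13.59
The 3 values of 13.12 occupy positions 1–3 → average rank 2.
The 2 values of 13.59 occupy positions 4–5 → average rank (4+5)/2 = 4.5.
A has value 13.12 s → rank 2.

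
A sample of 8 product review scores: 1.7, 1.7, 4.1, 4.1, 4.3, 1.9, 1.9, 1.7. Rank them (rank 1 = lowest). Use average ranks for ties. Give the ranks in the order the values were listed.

Sorted (ascending): 1.7, 1.7, 1.7, 1.9, 1.9, 4.1, 4.1, 4.3
The 3 values of 1.7 occupy positions 1–3 → average rank 2.
The 2 values of 1.9 occupy positions 4–5 → average rank (4+5)/2 = 4.5.
The 2 values of 4.1 occupy positions 6–7 → average rank (6+7)/2 = 6.5.

2, 2, 6.5, 6.5, 8, 4.5, 4.5, 2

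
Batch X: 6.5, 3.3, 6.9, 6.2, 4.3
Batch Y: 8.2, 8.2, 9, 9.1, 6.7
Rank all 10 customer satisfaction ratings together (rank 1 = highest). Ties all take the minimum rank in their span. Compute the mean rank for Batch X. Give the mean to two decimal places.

Sorted (descending): 9.1, 9, 8.2, 8.2, 6.9, 6.7, 6.5, 6.2, 4.3, 3.3
The 2 values of 8.2 occupy positions 3–4 → each gets rank 3.
Batch X values → pooled ranks: 6.5→7, 3.3→10, 6.9→5, 6.2→8, 4.3→9
Mean rank = (7 + 10 + 5 + 8 + 9) / 5 = 7.80

7.80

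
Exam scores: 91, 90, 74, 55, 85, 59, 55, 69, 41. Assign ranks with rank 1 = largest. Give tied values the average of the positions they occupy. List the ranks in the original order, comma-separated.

1, 2, 4, 7.5, 3, 6, 7.5, 5, 9

Sorted (descending): 91, 90, 85, 74, 69, 59, 55, 55, 41
The 2 values of 55 occupy positions 7–8 → average rank (7+8)/2 = 7.5.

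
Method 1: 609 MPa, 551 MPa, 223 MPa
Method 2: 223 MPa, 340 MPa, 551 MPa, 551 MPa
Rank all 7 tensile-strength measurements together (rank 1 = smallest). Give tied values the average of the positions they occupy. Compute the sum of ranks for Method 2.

14.5

Sorted (ascending): 223, 223, 340, 551, 551, 551, 609
The 2 values of 223 occupy positions 1–2 → average rank (1+2)/2 = 1.5.
The 3 values of 551 occupy positions 4–6 → average rank 5.
Method 2 values → pooled ranks: 223→1.5, 340→3, 551→5, 551→5
Rank sum = 1.5 + 3 + 5 + 5 = 14.5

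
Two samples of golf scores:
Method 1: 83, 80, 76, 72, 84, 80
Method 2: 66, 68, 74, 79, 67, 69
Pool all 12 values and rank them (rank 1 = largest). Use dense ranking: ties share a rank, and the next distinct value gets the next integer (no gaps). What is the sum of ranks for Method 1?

Sorted (descending): 84, 83, 80, 80, 79, 76, 74, 72, 69, 68, 67, 66
The 2 values of 80 share dense rank 3.
Remaining distinct values take the next consecutive integers.
Method 1 values → pooled ranks: 83→2, 80→3, 76→5, 72→7, 84→1, 80→3
Rank sum = 2 + 3 + 5 + 7 + 1 + 3 = 21

21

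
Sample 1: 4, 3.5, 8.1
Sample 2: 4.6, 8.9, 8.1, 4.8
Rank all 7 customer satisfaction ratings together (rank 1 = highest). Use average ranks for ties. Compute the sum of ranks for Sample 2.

12.5

Sorted (descending): 8.9, 8.1, 8.1, 4.8, 4.6, 4, 3.5
The 2 values of 8.1 occupy positions 2–3 → average rank (2+3)/2 = 2.5.
Sample 2 values → pooled ranks: 4.6→5, 8.9→1, 8.1→2.5, 4.8→4
Rank sum = 5 + 1 + 2.5 + 4 = 12.5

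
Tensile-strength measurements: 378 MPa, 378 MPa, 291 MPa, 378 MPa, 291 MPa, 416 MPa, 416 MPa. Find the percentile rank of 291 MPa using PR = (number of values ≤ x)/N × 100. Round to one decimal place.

N = 7.
Strictly below 291: 0. Equal to 291: 2.
PR = 2/7 × 100 = 28.6

28.6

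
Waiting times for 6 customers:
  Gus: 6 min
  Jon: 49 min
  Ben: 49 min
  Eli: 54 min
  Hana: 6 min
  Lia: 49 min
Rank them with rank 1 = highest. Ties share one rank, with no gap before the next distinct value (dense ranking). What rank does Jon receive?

2

Sorted (descending): 54, 49, 49, 49, 6, 6
The 3 values of 49 share dense rank 2.
The 2 values of 6 share dense rank 3.
Remaining distinct values take the next consecutive integers.
Jon has value 49 min → rank 2.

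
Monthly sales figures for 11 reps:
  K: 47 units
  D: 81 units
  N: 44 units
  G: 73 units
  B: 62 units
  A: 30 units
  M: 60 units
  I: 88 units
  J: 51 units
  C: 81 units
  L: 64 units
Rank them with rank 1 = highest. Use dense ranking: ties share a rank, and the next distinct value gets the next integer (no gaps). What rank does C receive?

2

Sorted (descending): 88, 81, 81, 73, 64, 62, 60, 51, 47, 44, 30
The 2 values of 81 share dense rank 2.
Remaining distinct values take the next consecutive integers.
C has value 81 units → rank 2.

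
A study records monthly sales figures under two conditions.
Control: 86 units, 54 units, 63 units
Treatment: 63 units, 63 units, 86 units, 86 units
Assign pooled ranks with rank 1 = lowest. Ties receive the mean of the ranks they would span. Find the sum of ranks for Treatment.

18

Sorted (ascending): 54, 63, 63, 63, 86, 86, 86
The 3 values of 63 occupy positions 2–4 → average rank 3.
The 3 values of 86 occupy positions 5–7 → average rank 6.
Treatment values → pooled ranks: 63→3, 63→3, 86→6, 86→6
Rank sum = 3 + 3 + 6 + 6 = 18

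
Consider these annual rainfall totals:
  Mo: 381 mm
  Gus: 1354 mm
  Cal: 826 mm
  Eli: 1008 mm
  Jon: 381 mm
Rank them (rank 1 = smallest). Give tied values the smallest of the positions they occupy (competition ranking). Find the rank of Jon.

1

Sorted (ascending): 381, 381, 826, 1008, 1354
The 2 values of 381 occupy positions 1–2 → each gets rank 1.
Jon has value 381 mm → rank 1.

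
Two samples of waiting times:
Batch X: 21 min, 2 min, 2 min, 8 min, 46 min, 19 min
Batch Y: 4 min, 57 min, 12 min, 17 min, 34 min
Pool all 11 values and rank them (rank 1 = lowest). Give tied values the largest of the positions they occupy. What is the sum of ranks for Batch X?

Sorted (ascending): 2, 2, 4, 8, 12, 17, 19, 21, 34, 46, 57
The 2 values of 2 occupy positions 1–2 → each gets rank 2.
Batch X values → pooled ranks: 21→8, 2→2, 2→2, 8→4, 46→10, 19→7
Rank sum = 8 + 2 + 2 + 4 + 10 + 7 = 33

33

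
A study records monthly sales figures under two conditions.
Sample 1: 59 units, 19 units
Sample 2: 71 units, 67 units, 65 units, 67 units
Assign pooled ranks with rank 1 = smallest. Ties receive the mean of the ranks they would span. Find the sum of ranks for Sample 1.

Sorted (ascending): 19, 59, 65, 67, 67, 71
The 2 values of 67 occupy positions 4–5 → average rank (4+5)/2 = 4.5.
Sample 1 values → pooled ranks: 59→2, 19→1
Rank sum = 2 + 1 = 3

3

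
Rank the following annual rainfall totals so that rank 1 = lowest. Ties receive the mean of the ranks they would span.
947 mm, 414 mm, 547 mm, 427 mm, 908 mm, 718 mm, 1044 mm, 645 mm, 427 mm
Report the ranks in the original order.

8, 1, 4, 2.5, 7, 6, 9, 5, 2.5

Sorted (ascending): 414, 427, 427, 547, 645, 718, 908, 947, 1044
The 2 values of 427 occupy positions 2–3 → average rank (2+3)/2 = 2.5.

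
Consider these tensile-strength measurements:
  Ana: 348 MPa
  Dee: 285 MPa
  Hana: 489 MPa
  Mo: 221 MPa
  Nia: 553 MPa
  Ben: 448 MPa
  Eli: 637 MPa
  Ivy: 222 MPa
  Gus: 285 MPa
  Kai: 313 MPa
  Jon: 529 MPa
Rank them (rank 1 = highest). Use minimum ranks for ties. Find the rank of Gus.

Sorted (descending): 637, 553, 529, 489, 448, 348, 313, 285, 285, 222, 221
The 2 values of 285 occupy positions 8–9 → each gets rank 8.
Gus has value 285 MPa → rank 8.

8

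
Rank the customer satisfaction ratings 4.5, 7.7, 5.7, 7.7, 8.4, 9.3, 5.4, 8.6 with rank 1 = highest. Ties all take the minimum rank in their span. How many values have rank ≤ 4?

Sorted (descending): 9.3, 8.6, 8.4, 7.7, 7.7, 5.7, 5.4, 4.5
The 2 values of 7.7 occupy positions 4–5 → each gets rank 4.
Ranks ≤ 4: {1, 2, 3, 4, 4} → 5 values.

5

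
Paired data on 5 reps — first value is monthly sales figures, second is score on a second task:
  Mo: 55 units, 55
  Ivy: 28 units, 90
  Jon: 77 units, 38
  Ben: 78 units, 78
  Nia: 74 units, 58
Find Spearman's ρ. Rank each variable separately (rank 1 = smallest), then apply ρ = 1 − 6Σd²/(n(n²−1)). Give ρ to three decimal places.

Ranks of variable 1: 2, 1, 4, 5, 3
Ranks of variable 2: 2, 5, 1, 4, 3
d = r₁ − r₂: 0, -4, 3, 1, 0
d²: 0, 16, 9, 1, 0; Σd² = 26
ρ = 1 − 6·26/(5·24) = 1 − 156/120 = -0.300

-0.300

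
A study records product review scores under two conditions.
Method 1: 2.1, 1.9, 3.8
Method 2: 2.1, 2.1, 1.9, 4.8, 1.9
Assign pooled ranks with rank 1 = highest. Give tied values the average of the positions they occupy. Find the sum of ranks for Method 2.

23

Sorted (descending): 4.8, 3.8, 2.1, 2.1, 2.1, 1.9, 1.9, 1.9
The 3 values of 2.1 occupy positions 3–5 → average rank 4.
The 3 values of 1.9 occupy positions 6–8 → average rank 7.
Method 2 values → pooled ranks: 2.1→4, 2.1→4, 1.9→7, 4.8→1, 1.9→7
Rank sum = 4 + 4 + 7 + 1 + 7 = 23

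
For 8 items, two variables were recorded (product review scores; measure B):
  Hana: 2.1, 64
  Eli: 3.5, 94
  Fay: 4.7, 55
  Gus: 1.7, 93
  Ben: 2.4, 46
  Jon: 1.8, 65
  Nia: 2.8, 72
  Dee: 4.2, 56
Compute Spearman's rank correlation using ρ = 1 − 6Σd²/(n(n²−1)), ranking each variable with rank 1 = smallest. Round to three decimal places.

-0.333

Ranks of variable 1: 3, 6, 8, 1, 4, 2, 5, 7
Ranks of variable 2: 4, 8, 2, 7, 1, 5, 6, 3
d = r₁ − r₂: -1, -2, 6, -6, 3, -3, -1, 4
d²: 1, 4, 36, 36, 9, 9, 1, 16; Σd² = 112
ρ = 1 − 6·112/(8·63) = 1 − 672/504 = -0.333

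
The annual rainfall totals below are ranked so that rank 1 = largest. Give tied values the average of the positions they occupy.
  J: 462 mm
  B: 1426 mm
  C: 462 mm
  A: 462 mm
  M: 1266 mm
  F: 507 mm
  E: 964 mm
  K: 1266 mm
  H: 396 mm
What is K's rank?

Sorted (descending): 1426, 1266, 1266, 964, 507, 462, 462, 462, 396
The 2 values of 1266 occupy positions 2–3 → average rank (2+3)/2 = 2.5.
The 3 values of 462 occupy positions 6–8 → average rank 7.
K has value 1266 mm → rank 2.5.

2.5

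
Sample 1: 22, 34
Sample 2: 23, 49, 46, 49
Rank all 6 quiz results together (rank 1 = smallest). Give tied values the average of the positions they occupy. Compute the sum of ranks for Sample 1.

Sorted (ascending): 22, 23, 34, 46, 49, 49
The 2 values of 49 occupy positions 5–6 → average rank (5+6)/2 = 5.5.
Sample 1 values → pooled ranks: 22→1, 34→3
Rank sum = 1 + 3 = 4

4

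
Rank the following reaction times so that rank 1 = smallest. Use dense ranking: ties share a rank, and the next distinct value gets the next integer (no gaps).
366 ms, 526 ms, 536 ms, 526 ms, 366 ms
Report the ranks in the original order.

Sorted (ascending): 366, 366, 526, 526, 536
The 2 values of 366 share dense rank 1.
The 2 values of 526 share dense rank 2.
Remaining distinct values take the next consecutive integers.

1, 2, 3, 2, 1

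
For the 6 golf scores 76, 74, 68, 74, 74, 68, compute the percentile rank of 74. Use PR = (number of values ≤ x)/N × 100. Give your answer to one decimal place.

N = 6.
Strictly below 74: 2. Equal to 74: 3.
PR = 5/6 × 100 = 83.3

83.3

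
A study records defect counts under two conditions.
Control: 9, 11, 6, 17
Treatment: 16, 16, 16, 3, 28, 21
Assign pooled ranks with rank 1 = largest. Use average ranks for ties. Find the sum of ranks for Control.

Sorted (descending): 28, 21, 17, 16, 16, 16, 11, 9, 6, 3
The 3 values of 16 occupy positions 4–6 → average rank 5.
Control values → pooled ranks: 9→8, 11→7, 6→9, 17→3
Rank sum = 8 + 7 + 9 + 3 = 27

27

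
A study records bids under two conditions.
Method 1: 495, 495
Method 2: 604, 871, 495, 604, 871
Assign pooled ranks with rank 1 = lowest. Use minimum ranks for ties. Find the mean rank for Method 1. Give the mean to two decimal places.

1.00

Sorted (ascending): 495, 495, 495, 604, 604, 871, 871
The 3 values of 495 occupy positions 1–3 → each gets rank 1.
The 2 values of 604 occupy positions 4–5 → each gets rank 4.
The 2 values of 871 occupy positions 6–7 → each gets rank 6.
Method 1 values → pooled ranks: 495→1, 495→1
Mean rank = (1 + 1) / 2 = 1.00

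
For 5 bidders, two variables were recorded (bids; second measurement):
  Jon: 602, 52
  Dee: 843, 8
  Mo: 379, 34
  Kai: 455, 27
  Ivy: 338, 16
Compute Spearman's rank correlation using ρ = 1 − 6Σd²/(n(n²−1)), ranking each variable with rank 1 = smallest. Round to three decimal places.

-0.100

Ranks of variable 1: 4, 5, 2, 3, 1
Ranks of variable 2: 5, 1, 4, 3, 2
d = r₁ − r₂: -1, 4, -2, 0, -1
d²: 1, 16, 4, 0, 1; Σd² = 22
ρ = 1 − 6·22/(5·24) = 1 − 132/120 = -0.100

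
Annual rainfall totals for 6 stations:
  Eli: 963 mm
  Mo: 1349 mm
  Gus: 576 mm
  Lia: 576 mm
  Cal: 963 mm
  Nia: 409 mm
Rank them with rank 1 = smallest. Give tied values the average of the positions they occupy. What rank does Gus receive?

2.5

Sorted (ascending): 409, 576, 576, 963, 963, 1349
The 2 values of 576 occupy positions 2–3 → average rank (2+3)/2 = 2.5.
The 2 values of 963 occupy positions 4–5 → average rank (4+5)/2 = 4.5.
Gus has value 576 mm → rank 2.5.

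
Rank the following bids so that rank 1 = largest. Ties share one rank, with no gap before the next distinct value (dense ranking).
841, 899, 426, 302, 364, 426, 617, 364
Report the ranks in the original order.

Sorted (descending): 899, 841, 617, 426, 426, 364, 364, 302
The 2 values of 426 share dense rank 4.
The 2 values of 364 share dense rank 5.
Remaining distinct values take the next consecutive integers.

2, 1, 4, 6, 5, 4, 3, 5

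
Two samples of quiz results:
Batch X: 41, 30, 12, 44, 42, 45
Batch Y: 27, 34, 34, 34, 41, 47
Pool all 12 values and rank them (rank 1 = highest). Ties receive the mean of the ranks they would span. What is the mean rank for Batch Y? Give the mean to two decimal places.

Sorted (descending): 47, 45, 44, 42, 41, 41, 34, 34, 34, 30, 27, 12
The 2 values of 41 occupy positions 5–6 → average rank (5+6)/2 = 5.5.
The 3 values of 34 occupy positions 7–9 → average rank 8.
Batch Y values → pooled ranks: 27→11, 34→8, 34→8, 34→8, 41→5.5, 47→1
Mean rank = (11 + 8 + 8 + 8 + 5.5 + 1) / 6 = 6.92

6.92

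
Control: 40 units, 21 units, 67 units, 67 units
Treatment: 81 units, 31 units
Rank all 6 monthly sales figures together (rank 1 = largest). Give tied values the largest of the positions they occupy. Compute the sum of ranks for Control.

16

Sorted (descending): 81, 67, 67, 40, 31, 21
The 2 values of 67 occupy positions 2–3 → each gets rank 3.
Control values → pooled ranks: 40→4, 21→6, 67→3, 67→3
Rank sum = 4 + 6 + 3 + 3 = 16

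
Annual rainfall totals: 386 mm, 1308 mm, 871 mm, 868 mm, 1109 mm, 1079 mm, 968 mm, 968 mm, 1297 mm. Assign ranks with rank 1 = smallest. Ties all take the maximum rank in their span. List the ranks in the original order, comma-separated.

1, 9, 3, 2, 7, 6, 5, 5, 8

Sorted (ascending): 386, 868, 871, 968, 968, 1079, 1109, 1297, 1308
The 2 values of 968 occupy positions 4–5 → each gets rank 5.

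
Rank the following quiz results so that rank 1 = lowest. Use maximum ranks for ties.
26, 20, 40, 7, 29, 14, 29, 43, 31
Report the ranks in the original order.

4, 3, 8, 1, 6, 2, 6, 9, 7

Sorted (ascending): 7, 14, 20, 26, 29, 29, 31, 40, 43
The 2 values of 29 occupy positions 5–6 → each gets rank 6.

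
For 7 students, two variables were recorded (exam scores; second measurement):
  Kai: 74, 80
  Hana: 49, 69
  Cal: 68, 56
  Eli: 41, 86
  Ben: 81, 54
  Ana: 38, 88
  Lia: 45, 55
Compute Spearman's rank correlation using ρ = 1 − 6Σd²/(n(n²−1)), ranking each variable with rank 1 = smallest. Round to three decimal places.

Ranks of variable 1: 6, 4, 5, 2, 7, 1, 3
Ranks of variable 2: 5, 4, 3, 6, 1, 7, 2
d = r₁ − r₂: 1, 0, 2, -4, 6, -6, 1
d²: 1, 0, 4, 16, 36, 36, 1; Σd² = 94
ρ = 1 − 6·94/(7·48) = 1 − 564/336 = -0.679

-0.679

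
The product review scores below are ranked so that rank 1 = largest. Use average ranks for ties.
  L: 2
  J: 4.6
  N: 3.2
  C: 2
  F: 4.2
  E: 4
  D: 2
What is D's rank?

6

Sorted (descending): 4.6, 4.2, 4, 3.2, 2, 2, 2
The 3 values of 2 occupy positions 5–7 → average rank 6.
D has value 2 → rank 6.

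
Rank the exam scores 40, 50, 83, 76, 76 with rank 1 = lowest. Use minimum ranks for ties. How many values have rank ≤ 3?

Sorted (ascending): 40, 50, 76, 76, 83
The 2 values of 76 occupy positions 3–4 → each gets rank 3.
Ranks ≤ 3: {1, 2, 3, 3} → 4 values.

4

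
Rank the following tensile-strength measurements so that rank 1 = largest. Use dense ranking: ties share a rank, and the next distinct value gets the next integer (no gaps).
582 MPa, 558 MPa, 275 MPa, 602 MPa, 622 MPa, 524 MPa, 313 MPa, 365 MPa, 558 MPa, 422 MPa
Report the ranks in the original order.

Sorted (descending): 622, 602, 582, 558, 558, 524, 422, 365, 313, 275
The 2 values of 558 share dense rank 4.
Remaining distinct values take the next consecutive integers.

3, 4, 9, 2, 1, 5, 8, 7, 4, 6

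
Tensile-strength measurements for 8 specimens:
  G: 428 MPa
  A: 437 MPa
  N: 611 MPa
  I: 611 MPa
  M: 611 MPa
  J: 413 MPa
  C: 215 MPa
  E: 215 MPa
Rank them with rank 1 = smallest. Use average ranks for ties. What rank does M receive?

7

Sorted (ascending): 215, 215, 413, 428, 437, 611, 611, 611
The 2 values of 215 occupy positions 1–2 → average rank (1+2)/2 = 1.5.
The 3 values of 611 occupy positions 6–8 → average rank 7.
M has value 611 MPa → rank 7.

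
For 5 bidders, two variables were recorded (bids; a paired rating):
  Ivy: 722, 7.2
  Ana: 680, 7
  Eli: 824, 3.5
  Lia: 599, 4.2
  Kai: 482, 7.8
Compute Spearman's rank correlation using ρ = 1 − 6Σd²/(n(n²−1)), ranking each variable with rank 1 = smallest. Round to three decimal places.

-0.600

Ranks of variable 1: 4, 3, 5, 2, 1
Ranks of variable 2: 4, 3, 1, 2, 5
d = r₁ − r₂: 0, 0, 4, 0, -4
d²: 0, 0, 16, 0, 16; Σd² = 32
ρ = 1 − 6·32/(5·24) = 1 − 192/120 = -0.600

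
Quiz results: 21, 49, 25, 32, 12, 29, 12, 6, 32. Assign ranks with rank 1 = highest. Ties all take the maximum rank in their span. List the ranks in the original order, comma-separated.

Sorted (descending): 49, 32, 32, 29, 25, 21, 12, 12, 6
The 2 values of 32 occupy positions 2–3 → each gets rank 3.
The 2 values of 12 occupy positions 7–8 → each gets rank 8.

6, 1, 5, 3, 8, 4, 8, 9, 3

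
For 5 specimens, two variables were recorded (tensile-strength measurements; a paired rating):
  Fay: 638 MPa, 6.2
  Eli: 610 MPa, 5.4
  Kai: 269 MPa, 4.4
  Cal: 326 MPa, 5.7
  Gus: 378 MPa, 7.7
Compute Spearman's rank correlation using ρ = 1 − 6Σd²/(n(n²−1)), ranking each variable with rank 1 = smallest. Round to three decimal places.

Ranks of variable 1: 5, 4, 1, 2, 3
Ranks of variable 2: 4, 2, 1, 3, 5
d = r₁ − r₂: 1, 2, 0, -1, -2
d²: 1, 4, 0, 1, 4; Σd² = 10
ρ = 1 − 6·10/(5·24) = 1 − 60/120 = 0.500

0.500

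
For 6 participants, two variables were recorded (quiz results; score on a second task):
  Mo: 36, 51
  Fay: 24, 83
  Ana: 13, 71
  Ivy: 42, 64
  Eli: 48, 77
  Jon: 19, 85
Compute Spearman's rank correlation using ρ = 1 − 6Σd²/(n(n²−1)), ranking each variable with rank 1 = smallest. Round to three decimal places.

Ranks of variable 1: 4, 3, 1, 5, 6, 2
Ranks of variable 2: 1, 5, 3, 2, 4, 6
d = r₁ − r₂: 3, -2, -2, 3, 2, -4
d²: 9, 4, 4, 9, 4, 16; Σd² = 46
ρ = 1 − 6·46/(6·35) = 1 − 276/210 = -0.314

-0.314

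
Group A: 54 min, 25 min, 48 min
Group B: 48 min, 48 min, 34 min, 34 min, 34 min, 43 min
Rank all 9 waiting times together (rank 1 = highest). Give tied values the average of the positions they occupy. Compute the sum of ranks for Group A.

13

Sorted (descending): 54, 48, 48, 48, 43, 34, 34, 34, 25
The 3 values of 48 occupy positions 2–4 → average rank 3.
The 3 values of 34 occupy positions 6–8 → average rank 7.
Group A values → pooled ranks: 54→1, 25→9, 48→3
Rank sum = 1 + 9 + 3 = 13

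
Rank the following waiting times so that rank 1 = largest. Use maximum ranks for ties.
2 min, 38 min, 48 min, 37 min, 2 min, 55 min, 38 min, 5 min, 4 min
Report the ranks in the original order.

9, 4, 2, 5, 9, 1, 4, 6, 7

Sorted (descending): 55, 48, 38, 38, 37, 5, 4, 2, 2
The 2 values of 38 occupy positions 3–4 → each gets rank 4.
The 2 values of 2 occupy positions 8–9 → each gets rank 9.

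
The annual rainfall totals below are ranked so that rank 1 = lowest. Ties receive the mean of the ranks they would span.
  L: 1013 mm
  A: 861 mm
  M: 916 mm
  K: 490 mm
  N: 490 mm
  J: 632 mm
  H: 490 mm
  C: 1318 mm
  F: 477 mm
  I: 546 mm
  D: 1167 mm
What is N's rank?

Sorted (ascending): 477, 490, 490, 490, 546, 632, 861, 916, 1013, 1167, 1318
The 3 values of 490 occupy positions 2–4 → average rank 3.
N has value 490 mm → rank 3.

3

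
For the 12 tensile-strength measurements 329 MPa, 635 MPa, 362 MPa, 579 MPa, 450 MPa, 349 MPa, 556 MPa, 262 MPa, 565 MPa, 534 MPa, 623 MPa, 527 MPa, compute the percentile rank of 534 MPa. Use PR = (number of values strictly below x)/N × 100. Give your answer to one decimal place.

50.0

N = 12.
Strictly below 534: 6. Equal to 534: 1.
PR = 6/12 × 100 = 50.0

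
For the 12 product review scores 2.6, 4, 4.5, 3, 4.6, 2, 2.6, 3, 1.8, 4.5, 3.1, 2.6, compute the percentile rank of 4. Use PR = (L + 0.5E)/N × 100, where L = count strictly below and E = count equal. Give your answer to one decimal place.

70.8

N = 12.
Strictly below 4: 8. Equal to 4: 1.
PR = (8 + 0.5·1)/12 × 100 = 70.8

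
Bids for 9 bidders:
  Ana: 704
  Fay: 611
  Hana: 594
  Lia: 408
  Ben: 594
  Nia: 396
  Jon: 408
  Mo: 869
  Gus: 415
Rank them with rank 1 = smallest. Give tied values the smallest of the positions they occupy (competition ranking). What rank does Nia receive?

Sorted (ascending): 396, 408, 408, 415, 594, 594, 611, 704, 869
The 2 values of 408 occupy positions 2–3 → each gets rank 2.
The 2 values of 594 occupy positions 5–6 → each gets rank 5.
Nia has value 396 → rank 1.

1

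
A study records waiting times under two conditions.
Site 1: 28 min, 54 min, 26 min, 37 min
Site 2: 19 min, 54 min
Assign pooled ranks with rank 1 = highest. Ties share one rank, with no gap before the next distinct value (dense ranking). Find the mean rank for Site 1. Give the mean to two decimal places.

Sorted (descending): 54, 54, 37, 28, 26, 19
The 2 values of 54 share dense rank 1.
Remaining distinct values take the next consecutive integers.
Site 1 values → pooled ranks: 28→3, 54→1, 26→4, 37→2
Mean rank = (3 + 1 + 4 + 2) / 4 = 2.50

2.50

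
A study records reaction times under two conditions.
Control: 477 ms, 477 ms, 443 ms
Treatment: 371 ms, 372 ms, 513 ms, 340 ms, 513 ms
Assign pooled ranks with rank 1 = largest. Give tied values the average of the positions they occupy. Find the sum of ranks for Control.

12

Sorted (descending): 513, 513, 477, 477, 443, 372, 371, 340
The 2 values of 513 occupy positions 1–2 → average rank (1+2)/2 = 1.5.
The 2 values of 477 occupy positions 3–4 → average rank (3+4)/2 = 3.5.
Control values → pooled ranks: 477→3.5, 477→3.5, 443→5
Rank sum = 3.5 + 3.5 + 5 = 12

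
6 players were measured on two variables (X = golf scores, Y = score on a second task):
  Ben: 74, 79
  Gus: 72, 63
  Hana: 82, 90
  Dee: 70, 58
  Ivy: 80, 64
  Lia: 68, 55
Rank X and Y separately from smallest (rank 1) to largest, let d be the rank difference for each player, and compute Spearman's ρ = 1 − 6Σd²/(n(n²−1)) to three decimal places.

0.943

Ranks of variable 1: 4, 3, 6, 2, 5, 1
Ranks of variable 2: 5, 3, 6, 2, 4, 1
d = r₁ − r₂: -1, 0, 0, 0, 1, 0
d²: 1, 0, 0, 0, 1, 0; Σd² = 2
ρ = 1 − 6·2/(6·35) = 1 − 12/210 = 0.943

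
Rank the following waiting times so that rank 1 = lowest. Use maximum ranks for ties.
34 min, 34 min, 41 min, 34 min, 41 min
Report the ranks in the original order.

3, 3, 5, 3, 5

Sorted (ascending): 34, 34, 34, 41, 41
The 3 values of 34 occupy positions 1–3 → each gets rank 3.
The 2 values of 41 occupy positions 4–5 → each gets rank 5.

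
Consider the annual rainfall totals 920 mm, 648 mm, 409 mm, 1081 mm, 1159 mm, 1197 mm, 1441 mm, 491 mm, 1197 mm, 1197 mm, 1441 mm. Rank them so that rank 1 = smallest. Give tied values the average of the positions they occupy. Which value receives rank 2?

Sorted (ascending): 409, 491, 648, 920, 1081, 1159, 1197, 1197, 1197, 1441, 1441
The 3 values of 1197 occupy positions 7–9 → average rank 8.
The 2 values of 1441 occupy positions 10–11 → average rank (10+11)/2 = 10.5.
Rank 2 → value 491.

491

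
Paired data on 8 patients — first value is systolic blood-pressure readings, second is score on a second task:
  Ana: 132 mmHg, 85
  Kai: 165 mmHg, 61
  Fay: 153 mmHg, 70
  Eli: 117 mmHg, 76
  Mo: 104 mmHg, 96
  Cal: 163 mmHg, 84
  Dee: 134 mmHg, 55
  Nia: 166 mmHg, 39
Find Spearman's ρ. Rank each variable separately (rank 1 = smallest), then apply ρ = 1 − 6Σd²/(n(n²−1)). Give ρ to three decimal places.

-0.714

Ranks of variable 1: 3, 7, 5, 2, 1, 6, 4, 8
Ranks of variable 2: 7, 3, 4, 5, 8, 6, 2, 1
d = r₁ − r₂: -4, 4, 1, -3, -7, 0, 2, 7
d²: 16, 16, 1, 9, 49, 0, 4, 49; Σd² = 144
ρ = 1 − 6·144/(8·63) = 1 − 864/504 = -0.714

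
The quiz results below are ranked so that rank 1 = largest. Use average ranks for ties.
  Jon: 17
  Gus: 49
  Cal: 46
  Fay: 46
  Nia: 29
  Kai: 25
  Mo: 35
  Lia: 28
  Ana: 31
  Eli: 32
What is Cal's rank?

2.5

Sorted (descending): 49, 46, 46, 35, 32, 31, 29, 28, 25, 17
The 2 values of 46 occupy positions 2–3 → average rank (2+3)/2 = 2.5.
Cal has value 46 → rank 2.5.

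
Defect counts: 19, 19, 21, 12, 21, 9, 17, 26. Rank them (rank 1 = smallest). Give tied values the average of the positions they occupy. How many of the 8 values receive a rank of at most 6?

5

Sorted (ascending): 9, 12, 17, 19, 19, 21, 21, 26
The 2 values of 19 occupy positions 4–5 → average rank (4+5)/2 = 4.5.
The 2 values of 21 occupy positions 6–7 → average rank (6+7)/2 = 6.5.
Ranks ≤ 6: {1, 2, 3, 4.5, 4.5} → 5 values.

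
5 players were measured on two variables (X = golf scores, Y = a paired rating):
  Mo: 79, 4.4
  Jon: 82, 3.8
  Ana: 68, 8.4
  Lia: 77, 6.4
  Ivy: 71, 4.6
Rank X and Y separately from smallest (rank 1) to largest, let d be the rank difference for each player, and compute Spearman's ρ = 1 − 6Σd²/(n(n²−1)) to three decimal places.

-0.900

Ranks of variable 1: 4, 5, 1, 3, 2
Ranks of variable 2: 2, 1, 5, 4, 3
d = r₁ − r₂: 2, 4, -4, -1, -1
d²: 4, 16, 16, 1, 1; Σd² = 38
ρ = 1 − 6·38/(5·24) = 1 − 228/120 = -0.900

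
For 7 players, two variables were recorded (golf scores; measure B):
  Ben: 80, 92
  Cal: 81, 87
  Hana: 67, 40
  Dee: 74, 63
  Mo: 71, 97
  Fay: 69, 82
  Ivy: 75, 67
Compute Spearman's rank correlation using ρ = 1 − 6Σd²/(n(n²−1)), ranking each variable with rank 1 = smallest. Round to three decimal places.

0.429

Ranks of variable 1: 6, 7, 1, 4, 3, 2, 5
Ranks of variable 2: 6, 5, 1, 2, 7, 4, 3
d = r₁ − r₂: 0, 2, 0, 2, -4, -2, 2
d²: 0, 4, 0, 4, 16, 4, 4; Σd² = 32
ρ = 1 − 6·32/(7·48) = 1 − 192/336 = 0.429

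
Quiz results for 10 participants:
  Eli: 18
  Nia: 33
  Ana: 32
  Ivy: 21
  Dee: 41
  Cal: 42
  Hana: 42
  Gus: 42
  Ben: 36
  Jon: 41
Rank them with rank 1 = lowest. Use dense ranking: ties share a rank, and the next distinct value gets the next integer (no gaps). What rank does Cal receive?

7

Sorted (ascending): 18, 21, 32, 33, 36, 41, 41, 42, 42, 42
The 2 values of 41 share dense rank 6.
The 3 values of 42 share dense rank 7.
Remaining distinct values take the next consecutive integers.
Cal has value 42 → rank 7.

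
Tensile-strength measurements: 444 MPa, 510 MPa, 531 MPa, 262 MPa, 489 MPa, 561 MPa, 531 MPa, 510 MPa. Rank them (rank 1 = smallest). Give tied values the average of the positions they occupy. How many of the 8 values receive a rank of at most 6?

Sorted (ascending): 262, 444, 489, 510, 510, 531, 531, 561
The 2 values of 510 occupy positions 4–5 → average rank (4+5)/2 = 4.5.
The 2 values of 531 occupy positions 6–7 → average rank (6+7)/2 = 6.5.
Ranks ≤ 6: {1, 2, 3, 4.5, 4.5} → 5 values.

5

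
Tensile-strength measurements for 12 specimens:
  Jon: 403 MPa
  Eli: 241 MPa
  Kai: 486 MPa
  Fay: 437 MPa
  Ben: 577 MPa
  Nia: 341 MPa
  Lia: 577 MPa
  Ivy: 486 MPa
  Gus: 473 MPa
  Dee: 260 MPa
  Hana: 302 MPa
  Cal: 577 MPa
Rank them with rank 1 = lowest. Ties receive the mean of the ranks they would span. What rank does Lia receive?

11

Sorted (ascending): 241, 260, 302, 341, 403, 437, 473, 486, 486, 577, 577, 577
The 2 values of 486 occupy positions 8–9 → average rank (8+9)/2 = 8.5.
The 3 values of 577 occupy positions 10–12 → average rank 11.
Lia has value 577 MPa → rank 11.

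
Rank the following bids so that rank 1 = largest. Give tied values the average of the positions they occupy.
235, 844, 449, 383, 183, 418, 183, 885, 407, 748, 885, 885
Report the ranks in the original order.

10, 4, 6, 9, 11.5, 7, 11.5, 2, 8, 5, 2, 2

Sorted (descending): 885, 885, 885, 844, 748, 449, 418, 407, 383, 235, 183, 183
The 3 values of 885 occupy positions 1–3 → average rank 2.
The 2 values of 183 occupy positions 11–12 → average rank (11+12)/2 = 11.5.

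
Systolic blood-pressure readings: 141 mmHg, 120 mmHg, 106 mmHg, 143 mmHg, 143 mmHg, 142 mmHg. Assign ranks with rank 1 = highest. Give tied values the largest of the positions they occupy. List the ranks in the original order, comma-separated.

Sorted (descending): 143, 143, 142, 141, 120, 106
The 2 values of 143 occupy positions 1–2 → each gets rank 2.

4, 5, 6, 2, 2, 3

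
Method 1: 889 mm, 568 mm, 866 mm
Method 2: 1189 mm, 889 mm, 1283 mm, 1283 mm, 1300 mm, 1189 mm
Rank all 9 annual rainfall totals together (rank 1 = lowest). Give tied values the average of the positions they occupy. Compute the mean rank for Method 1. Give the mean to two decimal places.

Sorted (ascending): 568, 866, 889, 889, 1189, 1189, 1283, 1283, 1300
The 2 values of 889 occupy positions 3–4 → average rank (3+4)/2 = 3.5.
The 2 values of 1189 occupy positions 5–6 → average rank (5+6)/2 = 5.5.
The 2 values of 1283 occupy positions 7–8 → average rank (7+8)/2 = 7.5.
Method 1 values → pooled ranks: 889→3.5, 568→1, 866→2
Mean rank = (3.5 + 1 + 2) / 3 = 2.17

2.17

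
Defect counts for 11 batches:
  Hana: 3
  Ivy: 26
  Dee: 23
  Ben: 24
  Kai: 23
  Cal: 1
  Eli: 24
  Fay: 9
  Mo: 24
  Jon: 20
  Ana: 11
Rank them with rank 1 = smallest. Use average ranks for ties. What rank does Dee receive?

6.5

Sorted (ascending): 1, 3, 9, 11, 20, 23, 23, 24, 24, 24, 26
The 2 values of 23 occupy positions 6–7 → average rank (6+7)/2 = 6.5.
The 3 values of 24 occupy positions 8–10 → average rank 9.
Dee has value 23 → rank 6.5.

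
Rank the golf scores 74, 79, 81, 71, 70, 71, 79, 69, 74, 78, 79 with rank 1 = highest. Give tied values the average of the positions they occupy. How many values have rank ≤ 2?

1

Sorted (descending): 81, 79, 79, 79, 78, 74, 74, 71, 71, 70, 69
The 3 values of 79 occupy positions 2–4 → average rank 3.
The 2 values of 74 occupy positions 6–7 → average rank (6+7)/2 = 6.5.
The 2 values of 71 occupy positions 8–9 → average rank (8+9)/2 = 8.5.
Ranks ≤ 2: {1} → 1 value.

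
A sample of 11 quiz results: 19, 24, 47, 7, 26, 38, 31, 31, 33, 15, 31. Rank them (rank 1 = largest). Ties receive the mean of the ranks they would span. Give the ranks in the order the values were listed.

Sorted (descending): 47, 38, 33, 31, 31, 31, 26, 24, 19, 15, 7
The 3 values of 31 occupy positions 4–6 → average rank 5.

9, 8, 1, 11, 7, 2, 5, 5, 3, 10, 5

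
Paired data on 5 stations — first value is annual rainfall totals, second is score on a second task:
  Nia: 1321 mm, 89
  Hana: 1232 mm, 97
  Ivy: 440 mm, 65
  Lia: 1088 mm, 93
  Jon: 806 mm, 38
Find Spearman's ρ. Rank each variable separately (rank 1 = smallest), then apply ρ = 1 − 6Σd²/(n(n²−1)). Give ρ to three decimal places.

0.600

Ranks of variable 1: 5, 4, 1, 3, 2
Ranks of variable 2: 3, 5, 2, 4, 1
d = r₁ − r₂: 2, -1, -1, -1, 1
d²: 4, 1, 1, 1, 1; Σd² = 8
ρ = 1 − 6·8/(5·24) = 1 − 48/120 = 0.600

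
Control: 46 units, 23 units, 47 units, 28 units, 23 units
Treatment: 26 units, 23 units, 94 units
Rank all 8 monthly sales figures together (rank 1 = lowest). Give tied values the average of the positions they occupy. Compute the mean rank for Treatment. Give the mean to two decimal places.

Sorted (ascending): 23, 23, 23, 26, 28, 46, 47, 94
The 3 values of 23 occupy positions 1–3 → average rank 2.
Treatment values → pooled ranks: 26→4, 23→2, 94→8
Mean rank = (4 + 2 + 8) / 3 = 4.67

4.67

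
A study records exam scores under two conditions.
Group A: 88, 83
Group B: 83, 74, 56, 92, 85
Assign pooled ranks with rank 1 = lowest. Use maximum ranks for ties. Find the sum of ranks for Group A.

Sorted (ascending): 56, 74, 83, 83, 85, 88, 92
The 2 values of 83 occupy positions 3–4 → each gets rank 4.
Group A values → pooled ranks: 88→6, 83→4
Rank sum = 6 + 4 = 10

10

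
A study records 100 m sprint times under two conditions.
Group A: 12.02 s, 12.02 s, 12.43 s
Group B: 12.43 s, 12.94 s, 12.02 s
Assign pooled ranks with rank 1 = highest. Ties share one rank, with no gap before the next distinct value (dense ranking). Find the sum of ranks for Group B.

Sorted (descending): 12.94, 12.43, 12.43, 12.02, 12.02, 12.02
The 2 values of 12.43 share dense rank 2.
The 3 values of 12.02 share dense rank 3.
Remaining distinct values take the next consecutive integers.
Group B values → pooled ranks: 12.43→2, 12.94→1, 12.02→3
Rank sum = 2 + 1 + 3 = 6

6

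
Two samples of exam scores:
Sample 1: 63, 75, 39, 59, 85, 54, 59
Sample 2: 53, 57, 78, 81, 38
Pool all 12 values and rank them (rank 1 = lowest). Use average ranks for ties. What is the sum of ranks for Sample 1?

48

Sorted (ascending): 38, 39, 53, 54, 57, 59, 59, 63, 75, 78, 81, 85
The 2 values of 59 occupy positions 6–7 → average rank (6+7)/2 = 6.5.
Sample 1 values → pooled ranks: 63→8, 75→9, 39→2, 59→6.5, 85→12, 54→4, 59→6.5
Rank sum = 8 + 9 + 2 + 6.5 + 12 + 4 + 6.5 = 48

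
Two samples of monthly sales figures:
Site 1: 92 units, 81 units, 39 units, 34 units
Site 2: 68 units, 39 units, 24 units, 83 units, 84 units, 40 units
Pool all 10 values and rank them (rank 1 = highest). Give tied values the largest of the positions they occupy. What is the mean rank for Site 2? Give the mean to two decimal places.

5.67

Sorted (descending): 92, 84, 83, 81, 68, 40, 39, 39, 34, 24
The 2 values of 39 occupy positions 7–8 → each gets rank 8.
Site 2 values → pooled ranks: 68→5, 39→8, 24→10, 83→3, 84→2, 40→6
Mean rank = (5 + 8 + 10 + 3 + 2 + 6) / 6 = 5.67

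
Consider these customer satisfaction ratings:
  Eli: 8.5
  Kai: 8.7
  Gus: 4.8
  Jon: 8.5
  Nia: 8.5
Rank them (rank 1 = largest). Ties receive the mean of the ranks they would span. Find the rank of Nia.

Sorted (descending): 8.7, 8.5, 8.5, 8.5, 4.8
The 3 values of 8.5 occupy positions 2–4 → average rank 3.
Nia has value 8.5 → rank 3.

3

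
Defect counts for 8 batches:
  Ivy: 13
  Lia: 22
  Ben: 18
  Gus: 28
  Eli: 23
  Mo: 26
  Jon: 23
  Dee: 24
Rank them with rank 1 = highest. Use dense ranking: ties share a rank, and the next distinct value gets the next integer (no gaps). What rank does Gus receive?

Sorted (descending): 28, 26, 24, 23, 23, 22, 18, 13
The 2 values of 23 share dense rank 4.
Remaining distinct values take the next consecutive integers.
Gus has value 28 → rank 1.

1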